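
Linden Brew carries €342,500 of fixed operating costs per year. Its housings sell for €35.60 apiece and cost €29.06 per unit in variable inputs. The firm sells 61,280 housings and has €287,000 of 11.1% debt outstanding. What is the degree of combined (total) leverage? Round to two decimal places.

15.17

At 61,280 units, contribution = 61,280 × €6.54 = €400,771.20.
Operating income = contribution − fixed costs = €400,771.20 − €342,500 = €58,271.20. Interest = €31,857.00.
DOL = €400,771.20 ÷ €58,271.20 = 6.8777; DFL = €58,271.20 ÷ €26,414.20 = 2.2061.
DCL = DOL × DFL = 6.8777 × 2.2061 = 15.1729.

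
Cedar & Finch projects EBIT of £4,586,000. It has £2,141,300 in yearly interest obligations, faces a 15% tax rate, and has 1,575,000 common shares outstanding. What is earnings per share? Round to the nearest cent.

Pre-tax income = £4,586,000 − £2,141,300.00 = £2,444,700.00.
After tax at 15%: net income = £2,444,700.00 × 0.85 = £2,077,995.00.
EPS = £2,077,995.00 ÷ 1,575,000 = £1.32.

£1.32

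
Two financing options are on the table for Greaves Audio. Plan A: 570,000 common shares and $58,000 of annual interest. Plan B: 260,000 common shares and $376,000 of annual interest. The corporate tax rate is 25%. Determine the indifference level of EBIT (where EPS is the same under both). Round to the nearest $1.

$642,710

Set EPS_A = EPS_B: (EBIT − $58,000)(1 − 0.25) ÷ 570,000 = (EBIT − $376,000)(1 − 0.25) ÷ 260,000.
The (1 − t) factor cancels: (EBIT − 58,000) × 260,000 = (EBIT − 376,000) × 570,000.
EBIT × (570,000 − 260,000) = 376,000 × 570,000 − 58,000 × 260,000 = 199,240,000,000, so EBIT = 199,240,000,000 ÷ 310,000 = 642,709.68.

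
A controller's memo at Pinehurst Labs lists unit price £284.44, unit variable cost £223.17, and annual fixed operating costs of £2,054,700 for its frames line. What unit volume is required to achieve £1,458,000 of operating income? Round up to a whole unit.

57,332 frames

Unit CM = price − variable cost = £284.44 − £223.17 = £61.27.
Need Q such that Q × £61.27 − £2,054,700 = £1,458,000, i.e. Q = £3,512,700 / £61.27 = 57,331.48 → 57,332.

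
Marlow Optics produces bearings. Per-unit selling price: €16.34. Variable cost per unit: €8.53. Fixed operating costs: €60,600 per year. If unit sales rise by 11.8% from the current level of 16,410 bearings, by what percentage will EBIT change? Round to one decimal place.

+22.4%

Contribution at this volume is 16,410 × €7.81 = €128,162.10.
EBIT = €128,162.10 − €60,600 = €67,562.10.
Degree of operating leverage = €128,162.10 / €67,562.10 = 1.8970.
%ΔEBIT = DOL × %ΔSales = 1.8970 × +11.8% = +22.4%.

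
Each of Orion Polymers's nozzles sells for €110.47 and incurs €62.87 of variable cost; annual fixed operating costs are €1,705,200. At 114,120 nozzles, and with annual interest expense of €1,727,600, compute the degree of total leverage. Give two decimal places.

Total contribution margin = 114,120 × €47.60 = €5,432,112.00.
EBIT = €5,432,112.00 − €1,705,200 = €3,726,912.00. Interest = €1,727,600.00, so EBIT − I = €1,999,312.00.
Degree of total leverage = total CM / (EBIT − interest) = €5,432,112.00 / €1,999,312.00 = 2.7170.

2.72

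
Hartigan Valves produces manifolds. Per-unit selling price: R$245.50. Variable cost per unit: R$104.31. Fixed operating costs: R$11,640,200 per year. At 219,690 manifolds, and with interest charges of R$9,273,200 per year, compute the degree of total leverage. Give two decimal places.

3.07

At 219,690 units, contribution = 219,690 × R$141.19 = R$31,018,031.10.
EBIT = R$31,018,031.10 − R$11,640,200 = R$19,377,831.10. Interest = R$9,273,200.00.
DOL = R$31,018,031.10 ÷ R$19,377,831.10 = 1.6007; DFL = R$19,377,831.10 ÷ R$10,104,631.10 = 1.9177.
Combined leverage = 1.6007 × 1.9177 = 3.0697.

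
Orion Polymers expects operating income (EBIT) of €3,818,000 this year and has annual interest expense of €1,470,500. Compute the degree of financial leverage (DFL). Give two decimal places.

Annual interest charges come to €1,470,500.00.
Degree of financial leverage = EBIT / (EBIT − interest) = €3,818,000 / €2,347,500.00 = 1.6264.

1.63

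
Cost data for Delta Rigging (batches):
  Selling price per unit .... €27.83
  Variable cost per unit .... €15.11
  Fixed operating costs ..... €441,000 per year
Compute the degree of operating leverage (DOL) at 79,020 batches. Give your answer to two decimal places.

At 79,020 units, contribution = 79,020 × €12.72 = €1,005,134.40.
EBIT = €1,005,134.40 − €441,000 = €564,134.40.
So DOL = total CM / EBIT = €1,005,134.40 / €564,134.40 = 1.7817.

1.78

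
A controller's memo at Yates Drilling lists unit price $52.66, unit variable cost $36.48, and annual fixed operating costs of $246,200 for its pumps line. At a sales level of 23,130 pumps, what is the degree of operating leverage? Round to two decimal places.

Contribution at this volume is 23,130 × $16.18 = $374,243.40.
EBIT = $374,243.40 − $246,200 = $128,043.40.
DOL = contribution ÷ EBIT = $374,243.40 ÷ $128,043.40 = 2.9228.

2.92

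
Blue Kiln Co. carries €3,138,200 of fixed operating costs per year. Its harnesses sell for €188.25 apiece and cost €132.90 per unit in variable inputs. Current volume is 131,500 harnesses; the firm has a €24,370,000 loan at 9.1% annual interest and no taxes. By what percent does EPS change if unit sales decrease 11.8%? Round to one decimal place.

Contribution at this volume is 131,500 × €55.35 = €7,278,525.00.
Operating income = contribution − fixed costs = €7,278,525.00 − €3,138,200 = €4,140,325.00.
Interest = €2,217,670.00, so EBIT − I = €1,922,655.00.
Degree of combined leverage = contribution ÷ (EBIT − I) = €7,278,525.00 ÷ €1,922,655.00 = 3.7857.
%ΔEPS = DCL × %ΔSales = 3.7857 × -11.8% = -44.7%.

-44.7%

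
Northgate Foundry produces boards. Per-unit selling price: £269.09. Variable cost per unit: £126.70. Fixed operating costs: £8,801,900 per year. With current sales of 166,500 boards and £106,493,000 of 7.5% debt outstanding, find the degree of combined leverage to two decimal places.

Contribution at this volume is 166,500 × £142.39 = £23,707,935.00.
EBIT = £23,707,935.00 − £8,801,900 = £14,906,035.00. Interest = £7,986,975.00, so EBIT − I = £6,919,060.00.
Degree of total leverage = total CM / (EBIT − interest) = £23,707,935.00 / £6,919,060.00 = 3.4265.

3.43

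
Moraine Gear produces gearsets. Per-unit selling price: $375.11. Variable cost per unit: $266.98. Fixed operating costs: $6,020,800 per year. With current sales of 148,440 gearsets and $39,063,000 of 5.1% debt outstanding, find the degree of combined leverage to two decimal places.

2.00

At 148,440 units, contribution = 148,440 × $108.13 = $16,050,817.20.
EBIT = $16,050,817.20 − $6,020,800 = $10,030,017.20. Interest = $1,992,213.00, so EBIT − I = $8,037,804.20.
DCL = contribution ÷ (EBIT − I) = $16,050,817.20 ÷ $8,037,804.20 = 1.9969.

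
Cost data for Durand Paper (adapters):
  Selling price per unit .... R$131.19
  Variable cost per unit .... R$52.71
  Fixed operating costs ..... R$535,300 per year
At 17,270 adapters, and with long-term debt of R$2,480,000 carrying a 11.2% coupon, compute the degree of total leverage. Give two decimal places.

At 17,270 units, contribution = 17,270 × R$78.48 = R$1,355,349.60.
Subtracting fixed costs: EBIT = R$1,355,349.60 − R$535,300 = R$820,049.60. Interest = R$277,760.00, so EBIT − I = R$542,289.60.
Degree of total leverage = total CM / (EBIT − interest) = R$1,355,349.60 / R$542,289.60 = 2.4993.

2.50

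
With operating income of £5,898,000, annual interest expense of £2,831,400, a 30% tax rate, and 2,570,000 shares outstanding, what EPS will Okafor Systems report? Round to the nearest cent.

£0.84

Interest = £2,831,400.00, so EBT = £5,898,000 − £2,831,400.00 = £3,066,600.00.
Net income = £3,066,600.00 × (1 − 0.30) = £2,146,620.00.
EPS = £2,146,620.00 ÷ 2,570,000 = £0.84.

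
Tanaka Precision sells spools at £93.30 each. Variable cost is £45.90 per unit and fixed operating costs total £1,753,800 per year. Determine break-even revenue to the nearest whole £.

Contribution margin per unit = £93.30 − £45.90 = £47.40, a CM ratio of £47.40 ÷ £93.30 = 0.5080.
Break-even sales = FC ÷ CM ratio = £1,753,800 × £93.30 / £47.40 = £3,452,100.

£3,452,100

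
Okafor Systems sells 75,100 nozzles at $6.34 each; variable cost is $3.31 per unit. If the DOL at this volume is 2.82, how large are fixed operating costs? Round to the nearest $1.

Total contribution margin = 75,100 × $3.03 = $227,553.00.
DOL = contribution / EBIT, so EBIT = $227,553.00 / 2.82 = $80,692.55.
And FC = contribution − EBIT = $227,553.00 − $80,692.55 = $146,860.

$146,860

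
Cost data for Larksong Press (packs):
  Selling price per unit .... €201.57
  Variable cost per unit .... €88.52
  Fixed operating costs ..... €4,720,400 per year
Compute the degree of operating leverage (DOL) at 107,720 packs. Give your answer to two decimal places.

Contribution at this volume is 107,720 × €113.05 = €12,177,746.00.
EBIT = €12,177,746.00 − €4,720,400 = €7,457,346.00.
Degree of operating leverage = €12,177,746.00 / €7,457,346.00 = 1.6330.

1.63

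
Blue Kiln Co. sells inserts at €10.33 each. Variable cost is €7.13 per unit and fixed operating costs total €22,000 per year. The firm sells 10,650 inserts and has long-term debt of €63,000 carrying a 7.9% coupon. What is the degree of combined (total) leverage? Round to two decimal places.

4.80

Total contribution margin = 10,650 × €3.20 = €34,080.00.
Subtracting fixed costs: EBIT = €34,080.00 − €22,000 = €12,080.00. Interest = €4,977.00.
DOL = €34,080.00 ÷ €12,080.00 = 2.8212; DFL = €12,080.00 ÷ €7,103.00 = 1.7007.
DCL = DOL × DFL = 2.8212 × 1.7007 = 4.7980.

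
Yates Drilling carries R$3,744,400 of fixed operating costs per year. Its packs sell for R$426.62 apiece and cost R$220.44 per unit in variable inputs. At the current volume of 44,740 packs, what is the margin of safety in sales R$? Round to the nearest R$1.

R$11,339,205

Contribution margin per unit = R$426.62 − R$220.44 = R$206.18. Break-even units = R$3,744,400 ÷ R$206.18 = 18,160.83; break-even revenue = 18,160.83 × R$426.62 = R$7,747,773.44.
Current sales = 44,740 × R$426.62 = R$19,086,978.80.
Margin of safety = R$19,086,978.80 − R$7,747,773.44 = R$11,339,205.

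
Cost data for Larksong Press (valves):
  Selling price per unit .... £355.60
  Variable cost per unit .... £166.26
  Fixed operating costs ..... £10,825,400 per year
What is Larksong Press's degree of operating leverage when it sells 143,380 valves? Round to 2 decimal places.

1.66

Total contribution margin = 143,380 × £189.34 = £27,147,569.20.
Operating income = contribution − fixed costs = £27,147,569.20 − £10,825,400 = £16,322,169.20.
So DOL = total CM / EBIT = £27,147,569.20 / £16,322,169.20 = 1.6632.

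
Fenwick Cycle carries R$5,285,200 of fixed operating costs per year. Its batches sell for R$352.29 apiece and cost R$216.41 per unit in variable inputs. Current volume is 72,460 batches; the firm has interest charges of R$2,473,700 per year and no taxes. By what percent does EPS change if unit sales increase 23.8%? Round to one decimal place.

At 72,460 units, contribution = 72,460 × R$135.88 = R$9,845,864.80.
EBIT = R$9,845,864.80 − R$5,285,200 = R$4,560,664.80.
After interest of R$2,473,700.00, pre-tax earnings = R$2,086,964.80.
DCL = total CM / (EBIT − I) = R$9,845,864.80 / R$2,086,964.80 = 4.7178.
%ΔEPS = DCL × %ΔSales = 4.7178 × +23.8% = +112.3%.

+112.3%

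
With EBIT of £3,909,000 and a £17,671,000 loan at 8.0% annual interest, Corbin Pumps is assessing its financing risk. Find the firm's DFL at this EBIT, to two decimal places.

1.57

Interest = £1,413,680.00.
Degree of financial leverage = EBIT / (EBIT − interest) = £3,909,000 / £2,495,320.00 = 1.5665.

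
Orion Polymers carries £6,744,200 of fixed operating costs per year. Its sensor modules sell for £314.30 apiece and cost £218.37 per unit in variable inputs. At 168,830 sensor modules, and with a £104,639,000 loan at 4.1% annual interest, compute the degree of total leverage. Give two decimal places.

3.14

At 168,830 units, contribution = 168,830 × £95.93 = £16,195,861.90.
EBIT = £16,195,861.90 − £6,744,200 = £9,451,661.90. Interest = £4,290,199.00, so EBIT − I = £5,161,462.90.
Degree of total leverage = total CM / (EBIT − interest) = £16,195,861.90 / £5,161,462.90 = 3.1378.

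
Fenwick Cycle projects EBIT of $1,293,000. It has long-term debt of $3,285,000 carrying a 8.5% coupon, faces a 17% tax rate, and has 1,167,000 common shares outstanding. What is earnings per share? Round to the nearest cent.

$0.72

Interest = $279,225.00, so EBT = $1,293,000 − $279,225.00 = $1,013,775.00.
After tax at 17%: net income = $1,013,775.00 × 0.83 = $841,433.25.
Per share: $841,433.25 / 1,167,000 shares = $0.72.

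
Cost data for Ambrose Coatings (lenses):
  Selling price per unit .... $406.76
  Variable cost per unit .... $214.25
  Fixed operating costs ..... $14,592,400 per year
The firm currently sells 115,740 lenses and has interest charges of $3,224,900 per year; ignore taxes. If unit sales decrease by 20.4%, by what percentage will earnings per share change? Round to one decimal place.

-101.8%

At 115,740 units, contribution = 115,740 × $192.51 = $22,281,107.40.
Operating income = contribution − fixed costs = $22,281,107.40 − $14,592,400 = $7,688,707.40.
Interest = $3,224,900.00, so EBIT − I = $4,463,807.40.
Degree of combined leverage = contribution ÷ (EBIT − I) = $22,281,107.40 ÷ $4,463,807.40 = 4.9915.
%ΔEPS = DCL × %ΔSales = 4.9915 × -20.4% = -101.8%.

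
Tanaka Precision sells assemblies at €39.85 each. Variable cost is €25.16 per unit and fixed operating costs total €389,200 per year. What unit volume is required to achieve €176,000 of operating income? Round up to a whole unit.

Contribution margin per unit = €39.85 − €25.16 = €14.69.
Required volume = (fixed costs + target profit) ÷ CM = (€389,200 + €176,000) ÷ €14.69 = 38,475.15, so 38,476 assemblies.

38,476 assemblies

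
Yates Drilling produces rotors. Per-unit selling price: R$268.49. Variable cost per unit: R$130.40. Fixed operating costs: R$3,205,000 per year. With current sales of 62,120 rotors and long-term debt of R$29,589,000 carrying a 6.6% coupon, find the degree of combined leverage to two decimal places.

Contribution at this volume is 62,120 × R$138.09 = R$8,578,150.80.
Subtracting fixed costs: EBIT = R$8,578,150.80 − R$3,205,000 = R$5,373,150.80. Interest = R$1,952,874.00.
DOL = R$8,578,150.80 ÷ R$5,373,150.80 = 1.5965; DFL = R$5,373,150.80 ÷ R$3,420,276.80 = 1.5710.
DCL = DOL × DFL = 1.5965 × 1.5710 = 2.5081.

2.51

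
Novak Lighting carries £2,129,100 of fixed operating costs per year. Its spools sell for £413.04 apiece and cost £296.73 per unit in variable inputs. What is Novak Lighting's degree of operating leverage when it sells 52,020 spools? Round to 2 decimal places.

Contribution at this volume is 52,020 × £116.31 = £6,050,446.20.
Operating income = contribution − fixed costs = £6,050,446.20 − £2,129,100 = £3,921,346.20.
Degree of operating leverage = £6,050,446.20 / £3,921,346.20 = 1.5430.

1.54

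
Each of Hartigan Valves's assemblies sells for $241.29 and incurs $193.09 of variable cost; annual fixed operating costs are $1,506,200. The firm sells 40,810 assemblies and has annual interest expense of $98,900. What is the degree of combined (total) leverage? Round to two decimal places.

Total contribution margin = 40,810 × $48.20 = $1,967,042.00.
Operating income = contribution − fixed costs = $1,967,042.00 − $1,506,200 = $460,842.00. Interest = $98,900.00.
DOL = $1,967,042.00 ÷ $460,842.00 = 4.2684; DFL = $460,842.00 ÷ $361,942.00 = 1.2732.
DCL = DOL × DFL = 4.2684 × 1.2732 = 5.4345.

5.43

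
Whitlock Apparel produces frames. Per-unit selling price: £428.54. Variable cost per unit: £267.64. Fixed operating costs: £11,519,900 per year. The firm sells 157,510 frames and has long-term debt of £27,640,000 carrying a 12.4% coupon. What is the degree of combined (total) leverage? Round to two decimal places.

2.44

Total contribution margin = 157,510 × £160.90 = £25,343,359.00.
Subtracting fixed costs: EBIT = £25,343,359.00 − £11,519,900 = £13,823,459.00. Interest = £3,427,360.00, so EBIT − I = £10,396,099.00.
DCL = contribution ÷ (EBIT − I) = £25,343,359.00 ÷ £10,396,099.00 = 2.4378.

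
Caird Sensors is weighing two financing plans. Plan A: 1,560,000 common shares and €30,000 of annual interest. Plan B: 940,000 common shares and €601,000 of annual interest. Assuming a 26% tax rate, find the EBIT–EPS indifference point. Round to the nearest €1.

€1,466,710

At indifference, (EBIT − 30,000)(1 − t)/1,560,000 = (EBIT − 601,000)(1 − t)/940,000.
Cancelling (1 − t) and cross-multiplying: 940,000·(EBIT − 30,000) = 1,560,000·(EBIT − 601,000).
EBIT × (1,560,000 − 940,000) = 601,000 × 1,560,000 − 30,000 × 940,000 = 909,360,000,000, so EBIT = 909,360,000,000 ÷ 620,000 = 1,466,709.68.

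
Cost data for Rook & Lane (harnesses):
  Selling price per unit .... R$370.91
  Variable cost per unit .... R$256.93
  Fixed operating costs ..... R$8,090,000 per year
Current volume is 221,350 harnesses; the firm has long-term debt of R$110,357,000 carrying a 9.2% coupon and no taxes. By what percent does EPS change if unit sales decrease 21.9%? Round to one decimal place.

Contribution at this volume is 221,350 × R$113.98 = R$25,229,473.00.
Operating income = contribution − fixed costs = R$25,229,473.00 − R$8,090,000 = R$17,139,473.00.
After interest of R$10,152,844.00, pre-tax earnings = R$6,986,629.00.
DCL = total CM / (EBIT − I) = R$25,229,473.00 / R$6,986,629.00 = 3.6111.
EPS therefore changes by 3.6111 × (-21.9%) = -79.1%.

-79.1%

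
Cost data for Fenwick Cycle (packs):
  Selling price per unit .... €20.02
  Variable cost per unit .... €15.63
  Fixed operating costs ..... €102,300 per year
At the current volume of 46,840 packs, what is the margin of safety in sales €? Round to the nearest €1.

Each unit contributes €20.02 − €15.63 = €4.39. Break-even units = €102,300 ÷ €4.39 = 23,302.96; break-even revenue = 23,302.96 × €20.02 = €466,525.28.
Actual sales revenue = 46,840 × €20.02 = €937,736.80.
Margin of safety = €937,736.80 − €466,525.28 = €471,212.

€471,212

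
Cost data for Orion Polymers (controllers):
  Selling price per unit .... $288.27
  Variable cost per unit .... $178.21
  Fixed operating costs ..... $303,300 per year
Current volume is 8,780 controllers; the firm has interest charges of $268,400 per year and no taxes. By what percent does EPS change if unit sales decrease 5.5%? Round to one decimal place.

-13.5%

Total contribution margin = 8,780 × $110.06 = $966,326.80.
EBIT = $966,326.80 − $303,300 = $663,026.80.
Interest = $268,400.00, so EBIT − I = $394,626.80.
Degree of combined leverage = contribution ÷ (EBIT − I) = $966,326.80 ÷ $394,626.80 = 2.4487.
EPS therefore changes by 2.4487 × (-5.5%) = -13.5%.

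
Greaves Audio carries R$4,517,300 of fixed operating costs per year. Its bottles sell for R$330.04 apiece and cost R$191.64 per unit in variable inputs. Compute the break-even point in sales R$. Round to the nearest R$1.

Contribution margin per unit = R$330.04 − R$191.64 = R$138.40, a CM ratio of R$138.40 ÷ R$330.04 = 0.4193.
Break-even revenue = fixed costs × price ÷ CM = R$4,517,300 × R$330.04 ÷ R$138.40 = R$10,772,324.

R$10,772,324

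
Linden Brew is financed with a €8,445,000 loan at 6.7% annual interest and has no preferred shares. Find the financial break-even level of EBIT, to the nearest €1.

€565,815

Annual interest = 6.7% × €8,445,000 = €565,815.00.
With no preferred dividends, EPS = 0 when EBIT exactly covers interest, so the financial break-even EBIT is €565,815.00.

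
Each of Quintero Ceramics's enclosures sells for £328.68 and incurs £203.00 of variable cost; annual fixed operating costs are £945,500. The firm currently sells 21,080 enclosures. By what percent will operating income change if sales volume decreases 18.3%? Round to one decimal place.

-28.5%

Contribution at this volume is 21,080 × £125.68 = £2,649,334.40.
Subtracting fixed costs: EBIT = £2,649,334.40 − £945,500 = £1,703,834.40.
DOL = contribution ÷ EBIT = £2,649,334.40 ÷ £1,703,834.40 = 1.5549.
So EBIT moves 1.5549 × (-18.3%) = -28.5%.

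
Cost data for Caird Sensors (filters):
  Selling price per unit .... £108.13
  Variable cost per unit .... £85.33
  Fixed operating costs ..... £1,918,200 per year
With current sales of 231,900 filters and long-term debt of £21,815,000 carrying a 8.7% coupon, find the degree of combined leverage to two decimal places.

3.59

Contribution at this volume is 231,900 × £22.80 = £5,287,320.00.
EBIT = £5,287,320.00 − £1,918,200 = £3,369,120.00. Interest = £1,897,905.00.
DOL = £5,287,320.00 ÷ £3,369,120.00 = 1.5693; DFL = £3,369,120.00 ÷ £1,471,215.00 = 2.2900.
Combined leverage = 1.5693 × 2.2900 = 3.5937.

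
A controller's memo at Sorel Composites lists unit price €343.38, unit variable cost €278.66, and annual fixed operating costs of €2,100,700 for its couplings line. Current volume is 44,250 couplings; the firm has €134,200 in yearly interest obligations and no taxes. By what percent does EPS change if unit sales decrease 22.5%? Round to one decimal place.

-102.4%

Contribution at this volume is 44,250 × €64.72 = €2,863,860.00.
Subtracting fixed costs: EBIT = €2,863,860.00 − €2,100,700 = €763,160.00.
Interest = €134,200.00, so EBIT − I = €628,960.00.
Degree of combined leverage = contribution ÷ (EBIT − I) = €2,863,860.00 ÷ €628,960.00 = 4.5533.
EPS therefore changes by 4.5533 × (-22.5%) = -102.4%.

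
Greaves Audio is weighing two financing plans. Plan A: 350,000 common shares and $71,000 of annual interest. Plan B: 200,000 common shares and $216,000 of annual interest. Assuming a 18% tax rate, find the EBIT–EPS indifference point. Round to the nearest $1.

$409,333

At indifference, (EBIT − 71,000)(1 − t)/350,000 = (EBIT − 216,000)(1 − t)/200,000.
Cancelling (1 − t) and cross-multiplying: 200,000·(EBIT − 71,000) = 350,000·(EBIT − 216,000).
Solving, EBIT = (216,000·350,000 − 71,000·200,000) / (350,000 − 200,000) = 61,400,000,000 / 150,000 = 409,333.33.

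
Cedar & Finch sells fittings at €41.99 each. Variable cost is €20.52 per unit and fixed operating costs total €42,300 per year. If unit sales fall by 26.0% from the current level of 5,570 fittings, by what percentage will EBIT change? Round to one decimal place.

-40.2%

Contribution at this volume is 5,570 × €21.47 = €119,587.90.
Subtracting fixed costs: EBIT = €119,587.90 − €42,300 = €77,287.90.
Degree of operating leverage = €119,587.90 / €77,287.90 = 1.5473.
So EBIT moves 1.5473 × (-26.0%) = -40.2%.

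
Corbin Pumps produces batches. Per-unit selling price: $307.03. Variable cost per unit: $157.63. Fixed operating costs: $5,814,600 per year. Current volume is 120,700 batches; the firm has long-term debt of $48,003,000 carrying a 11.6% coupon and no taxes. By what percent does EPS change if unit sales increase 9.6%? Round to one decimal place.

Total contribution margin = 120,700 × $149.40 = $18,032,580.00.
Subtracting fixed costs: EBIT = $18,032,580.00 − $5,814,600 = $12,217,980.00.
After interest of $5,568,348.00, pre-tax earnings = $6,649,632.00.
DCL = total CM / (EBIT − I) = $18,032,580.00 / $6,649,632.00 = 2.7118.
EPS therefore changes by 2.7118 × (+9.6%) = +26.0%.

+26.0%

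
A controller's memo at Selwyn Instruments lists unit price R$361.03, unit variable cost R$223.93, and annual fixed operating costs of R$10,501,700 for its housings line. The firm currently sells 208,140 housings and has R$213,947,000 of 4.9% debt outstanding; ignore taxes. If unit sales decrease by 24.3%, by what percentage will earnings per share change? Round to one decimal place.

At 208,140 units, contribution = 208,140 × R$137.10 = R$28,535,994.00.
Operating income = contribution − fixed costs = R$28,535,994.00 − R$10,501,700 = R$18,034,294.00.
Interest = R$10,483,403.00, so EBIT − I = R$7,550,891.00.
Degree of combined leverage = contribution ÷ (EBIT − I) = R$28,535,994.00 ÷ R$7,550,891.00 = 3.7792.
%ΔEPS = DCL × %ΔSales = 3.7792 × -24.3% = -91.8%.

-91.8%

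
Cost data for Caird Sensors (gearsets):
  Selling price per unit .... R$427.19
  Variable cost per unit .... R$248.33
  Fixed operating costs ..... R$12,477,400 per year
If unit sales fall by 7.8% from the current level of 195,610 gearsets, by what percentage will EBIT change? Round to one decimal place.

Total contribution margin = 195,610 × R$178.86 = R$34,986,804.60.
Operating income = contribution − fixed costs = R$34,986,804.60 − R$12,477,400 = R$22,509,404.60.
Degree of operating leverage = R$34,986,804.60 / R$22,509,404.60 = 1.5543.
So EBIT moves 1.5543 × (-7.8%) = -12.1%.

-12.1%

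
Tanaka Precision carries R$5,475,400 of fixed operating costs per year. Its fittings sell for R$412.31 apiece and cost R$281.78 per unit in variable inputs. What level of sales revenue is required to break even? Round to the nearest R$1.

R$17,295,351

Contribution margin per unit = R$412.31 − R$281.78 = R$130.53, a CM ratio of R$130.53 ÷ R$412.31 = 0.3166.
Break-even sales = FC ÷ CM ratio = R$5,475,400 × R$412.31 / R$130.53 = R$17,295,351.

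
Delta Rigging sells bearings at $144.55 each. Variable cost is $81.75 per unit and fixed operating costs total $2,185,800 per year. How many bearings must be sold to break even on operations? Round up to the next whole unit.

34,806 bearings

Contribution margin per unit = $144.55 − $81.75 = $62.80.
Units to break even: $2,185,800 ÷ $62.80 = 34,805.73, rounded up to 34,806.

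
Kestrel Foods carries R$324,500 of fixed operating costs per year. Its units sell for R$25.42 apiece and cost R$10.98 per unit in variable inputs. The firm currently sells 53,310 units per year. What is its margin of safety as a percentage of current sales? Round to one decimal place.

Unit CM = price − variable cost = R$25.42 − R$10.98 = R$14.44. Break-even units = R$324,500 ÷ R$14.44 = 22,472.30; break-even revenue = 22,472.30 × R$25.42 = R$571,245.84.
Actual sales revenue = 53,310 × R$25.42 = R$1,355,140.20.
Margin of safety = (R$1,355,140.20 − R$571,245.84) ÷ R$1,355,140.20 = 57.8%.

57.8%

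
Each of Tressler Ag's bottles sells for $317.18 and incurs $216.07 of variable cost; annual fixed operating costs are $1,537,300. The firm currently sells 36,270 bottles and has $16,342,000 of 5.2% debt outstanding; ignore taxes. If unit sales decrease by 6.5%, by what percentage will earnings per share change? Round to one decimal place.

-18.6%

Total contribution margin = 36,270 × $101.11 = $3,667,259.70.
Operating income = contribution − fixed costs = $3,667,259.70 − $1,537,300 = $2,129,959.70.
Interest = $849,784.00, so EBIT − I = $1,280,175.70.
Degree of combined leverage = contribution ÷ (EBIT − I) = $3,667,259.70 ÷ $1,280,175.70 = 2.8647.
EPS therefore changes by 2.8647 × (-6.5%) = -18.6%.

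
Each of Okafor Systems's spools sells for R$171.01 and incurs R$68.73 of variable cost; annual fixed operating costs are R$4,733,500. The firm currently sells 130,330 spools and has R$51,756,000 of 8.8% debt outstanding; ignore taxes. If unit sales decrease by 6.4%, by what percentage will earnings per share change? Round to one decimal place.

Total contribution margin = 130,330 × R$102.28 = R$13,330,152.40.
Operating income = contribution − fixed costs = R$13,330,152.40 − R$4,733,500 = R$8,596,652.40.
Interest = R$4,554,528.00, so EBIT − I = R$4,042,124.40.
Degree of combined leverage = contribution ÷ (EBIT − I) = R$13,330,152.40 ÷ R$4,042,124.40 = 3.2978.
%ΔEPS = DCL × %ΔSales = 3.2978 × -6.4% = -21.1%.

-21.1%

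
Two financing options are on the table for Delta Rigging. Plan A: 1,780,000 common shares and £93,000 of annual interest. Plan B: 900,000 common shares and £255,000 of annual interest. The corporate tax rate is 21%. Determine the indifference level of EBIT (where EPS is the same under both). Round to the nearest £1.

£420,682

Set EPS_A = EPS_B: (EBIT − £93,000)(1 − 0.21) ÷ 1,780,000 = (EBIT − £255,000)(1 − 0.21) ÷ 900,000.
Cancelling (1 − t) and cross-multiplying: 900,000·(EBIT − 93,000) = 1,780,000·(EBIT − 255,000).
Solving, EBIT = (255,000·1,780,000 − 93,000·900,000) / (1,780,000 − 900,000) = 370,200,000,000 / 880,000 = 420,681.82.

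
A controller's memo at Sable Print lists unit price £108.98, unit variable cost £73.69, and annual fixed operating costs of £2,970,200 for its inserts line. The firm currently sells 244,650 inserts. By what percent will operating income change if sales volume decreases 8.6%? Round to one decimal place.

At 244,650 units, contribution = 244,650 × £35.29 = £8,633,698.50.
Subtracting fixed costs: EBIT = £8,633,698.50 − £2,970,200 = £5,663,498.50.
So DOL = total CM / EBIT = £8,633,698.50 / £5,663,498.50 = 1.5244.
So EBIT moves 1.5244 × (-8.6%) = -13.1%.

-13.1%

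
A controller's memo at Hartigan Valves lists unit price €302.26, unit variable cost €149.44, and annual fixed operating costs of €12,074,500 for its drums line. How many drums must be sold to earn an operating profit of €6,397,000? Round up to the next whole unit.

120,871 drums

Contribution margin per unit = €302.26 − €149.44 = €152.82.
Required volume = (fixed costs + target profit) ÷ CM = (€12,074,500 + €6,397,000) ÷ €152.82 = 120,870.96, so 120,871 drums.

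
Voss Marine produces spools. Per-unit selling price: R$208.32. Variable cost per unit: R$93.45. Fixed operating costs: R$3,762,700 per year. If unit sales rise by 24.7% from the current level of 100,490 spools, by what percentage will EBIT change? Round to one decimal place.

+36.6%

At 100,490 units, contribution = 100,490 × R$114.87 = R$11,543,286.30.
EBIT = R$11,543,286.30 − R$3,762,700 = R$7,780,586.30.
DOL = contribution ÷ EBIT = R$11,543,286.30 ÷ R$7,780,586.30 = 1.4836.
So EBIT moves 1.4836 × (+24.7%) = +36.6%.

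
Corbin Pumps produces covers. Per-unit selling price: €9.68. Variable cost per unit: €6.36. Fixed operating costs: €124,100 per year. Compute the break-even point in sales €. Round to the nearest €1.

CM per unit = €9.68 − €6.36 = €3.32; CM ratio = €3.32 / €9.68 = 0.3430.
Break-even sales = FC ÷ CM ratio = €124,100 × €9.68 / €3.32 = €361,834.

€361,834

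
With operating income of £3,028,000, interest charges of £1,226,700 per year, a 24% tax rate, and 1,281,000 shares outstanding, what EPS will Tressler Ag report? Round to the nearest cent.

£1.07

Pre-tax income = £3,028,000 − £1,226,700.00 = £1,801,300.00.
After tax at 24%: net income = £1,801,300.00 × 0.76 = £1,368,988.00.
EPS = £1,368,988.00 ÷ 1,281,000 = £1.07.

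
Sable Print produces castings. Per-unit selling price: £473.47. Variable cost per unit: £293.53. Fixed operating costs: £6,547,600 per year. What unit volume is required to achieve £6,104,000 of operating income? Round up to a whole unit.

70,311 castings

Contribution margin per unit = £473.47 − £293.53 = £179.94.
Required volume = (fixed costs + target profit) ÷ CM = (£6,547,600 + £6,104,000) ÷ £179.94 = 70,310.10, so 70,311 castings.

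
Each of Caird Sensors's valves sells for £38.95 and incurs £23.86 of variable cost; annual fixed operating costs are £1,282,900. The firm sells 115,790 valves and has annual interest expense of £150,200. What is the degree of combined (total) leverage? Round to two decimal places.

Contribution at this volume is 115,790 × £15.09 = £1,747,271.10.
Subtracting fixed costs: EBIT = £1,747,271.10 − £1,282,900 = £464,371.10. Interest = £150,200.00, so EBIT − I = £314,171.10.
DCL = contribution ÷ (EBIT − I) = £1,747,271.10 ÷ £314,171.10 = 5.5615.

5.56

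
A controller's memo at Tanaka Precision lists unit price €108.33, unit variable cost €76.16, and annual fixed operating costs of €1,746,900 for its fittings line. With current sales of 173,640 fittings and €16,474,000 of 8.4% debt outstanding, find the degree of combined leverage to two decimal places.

2.28

Total contribution margin = 173,640 × €32.17 = €5,585,998.80.
EBIT = €5,585,998.80 − €1,746,900 = €3,839,098.80. Interest = €1,383,816.00, so EBIT − I = €2,455,282.80.
Degree of total leverage = total CM / (EBIT − interest) = €5,585,998.80 / €2,455,282.80 = 2.2751.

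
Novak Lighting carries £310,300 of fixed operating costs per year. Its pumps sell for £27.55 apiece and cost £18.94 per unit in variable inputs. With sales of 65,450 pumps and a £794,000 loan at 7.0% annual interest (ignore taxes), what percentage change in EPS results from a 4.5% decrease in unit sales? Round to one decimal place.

Total contribution margin = 65,450 × £8.61 = £563,524.50.
EBIT = £563,524.50 − £310,300 = £253,224.50.
Interest = £55,580.00, so EBIT − I = £197,644.50.
Degree of combined leverage = contribution ÷ (EBIT − I) = £563,524.50 ÷ £197,644.50 = 2.8512.
%ΔEPS = DCL × %ΔSales = 2.8512 × -4.5% = -12.8%.

-12.8%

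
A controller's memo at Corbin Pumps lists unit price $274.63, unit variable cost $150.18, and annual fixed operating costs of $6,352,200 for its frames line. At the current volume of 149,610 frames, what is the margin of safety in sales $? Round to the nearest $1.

$27,069,679

Contribution margin per unit = $274.63 − $150.18 = $124.45. Break-even units = $6,352,200 ÷ $124.45 = 51,042.19; break-even revenue = 51,042.19 × $274.63 = $14,017,715.44.
Actual sales revenue = 149,610 × $274.63 = $41,087,394.30.
Margin of safety = $41,087,394.30 − $14,017,715.44 = $27,069,679.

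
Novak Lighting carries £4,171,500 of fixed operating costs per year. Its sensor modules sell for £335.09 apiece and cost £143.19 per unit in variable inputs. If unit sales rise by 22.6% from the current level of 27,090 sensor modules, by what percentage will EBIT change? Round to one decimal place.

+114.4%

Total contribution margin = 27,090 × £191.90 = £5,198,571.00.
Operating income = contribution − fixed costs = £5,198,571.00 − £4,171,500 = £1,027,071.00.
Degree of operating leverage = £5,198,571.00 / £1,027,071.00 = 5.0615.
%ΔEBIT = DOL × %ΔSales = 5.0615 × +22.6% = +114.4%.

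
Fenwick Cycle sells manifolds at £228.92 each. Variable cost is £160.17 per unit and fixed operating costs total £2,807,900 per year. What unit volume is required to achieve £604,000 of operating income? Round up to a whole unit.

49,628 manifolds

Contribution margin per unit = £228.92 − £160.17 = £68.75.
Required volume = (fixed costs + target profit) ÷ CM = (£2,807,900 + £604,000) ÷ £68.75 = 49,627.64, so 49,628 manifolds.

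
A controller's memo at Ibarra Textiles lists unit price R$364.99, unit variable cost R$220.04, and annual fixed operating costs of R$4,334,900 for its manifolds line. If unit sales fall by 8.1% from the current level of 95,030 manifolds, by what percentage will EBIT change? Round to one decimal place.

-11.8%

Total contribution margin = 95,030 × R$144.95 = R$13,774,598.50.
Operating income = contribution − fixed costs = R$13,774,598.50 − R$4,334,900 = R$9,439,698.50.
So DOL = total CM / EBIT = R$13,774,598.50 / R$9,439,698.50 = 1.4592.
Operating income changes by 1.4592 × -8.1% = -11.8%.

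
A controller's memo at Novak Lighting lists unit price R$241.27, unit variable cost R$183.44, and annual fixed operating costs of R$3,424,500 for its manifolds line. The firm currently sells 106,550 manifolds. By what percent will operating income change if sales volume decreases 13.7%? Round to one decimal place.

At 106,550 units, contribution = 106,550 × R$57.83 = R$6,161,786.50.
Subtracting fixed costs: EBIT = R$6,161,786.50 − R$3,424,500 = R$2,737,286.50.
DOL = contribution ÷ EBIT = R$6,161,786.50 ÷ R$2,737,286.50 = 2.2511.
%ΔEBIT = DOL × %ΔSales = 2.2511 × -13.7% = -30.8%.

-30.8%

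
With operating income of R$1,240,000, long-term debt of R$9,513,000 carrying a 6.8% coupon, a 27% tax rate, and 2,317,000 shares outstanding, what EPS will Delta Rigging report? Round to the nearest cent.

Interest = R$646,884.00, so EBT = R$1,240,000 − R$646,884.00 = R$593,116.00.
Net income = R$593,116.00 × (1 − 0.27) = R$432,974.68.
Per share: R$432,974.68 / 2,317,000 shares = R$0.19.

R$0.19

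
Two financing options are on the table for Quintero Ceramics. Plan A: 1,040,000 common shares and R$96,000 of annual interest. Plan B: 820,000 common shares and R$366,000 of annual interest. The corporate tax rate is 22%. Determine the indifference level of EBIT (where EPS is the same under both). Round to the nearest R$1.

R$1,372,364

At indifference, (EBIT − 96,000)(1 − t)/1,040,000 = (EBIT − 366,000)(1 − t)/820,000.
The (1 − t) factor cancels: (EBIT − 96,000) × 820,000 = (EBIT − 366,000) × 1,040,000.
EBIT × (1,040,000 − 820,000) = 366,000 × 1,040,000 − 96,000 × 820,000 = 301,920,000,000, so EBIT = 301,920,000,000 ÷ 220,000 = 1,372,363.64.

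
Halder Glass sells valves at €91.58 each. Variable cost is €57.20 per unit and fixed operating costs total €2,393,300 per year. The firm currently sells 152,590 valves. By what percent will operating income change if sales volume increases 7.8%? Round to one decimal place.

Contribution at this volume is 152,590 × €34.38 = €5,246,044.20.
EBIT = €5,246,044.20 − €2,393,300 = €2,852,744.20.
So DOL = total CM / EBIT = €5,246,044.20 / €2,852,744.20 = 1.8389.
Operating income changes by 1.8389 × +7.8% = +14.3%.

+14.3%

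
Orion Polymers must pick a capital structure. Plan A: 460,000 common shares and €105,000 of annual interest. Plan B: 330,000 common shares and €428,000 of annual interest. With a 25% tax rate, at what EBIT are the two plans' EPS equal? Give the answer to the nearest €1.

At indifference, (EBIT − 105,000)(1 − t)/460,000 = (EBIT − 428,000)(1 − t)/330,000.
Cancelling (1 − t) and cross-multiplying: 330,000·(EBIT − 105,000) = 460,000·(EBIT − 428,000).
Solving, EBIT = (428,000·460,000 − 105,000·330,000) / (460,000 − 330,000) = 162,230,000,000 / 130,000 = 1,247,923.08.

€1,247,923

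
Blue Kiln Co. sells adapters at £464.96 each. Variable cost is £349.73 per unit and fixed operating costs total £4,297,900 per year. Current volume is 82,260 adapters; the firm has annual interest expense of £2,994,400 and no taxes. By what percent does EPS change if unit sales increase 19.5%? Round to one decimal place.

Total contribution margin = 82,260 × £115.23 = £9,478,819.80.
Subtracting fixed costs: EBIT = £9,478,819.80 − £4,297,900 = £5,180,919.80.
After interest of £2,994,400.00, pre-tax earnings = £2,186,519.80.
Degree of combined leverage = contribution ÷ (EBIT − I) = £9,478,819.80 ÷ £2,186,519.80 = 4.3351.
EPS therefore changes by 4.3351 × (+19.5%) = +84.5%.

+84.5%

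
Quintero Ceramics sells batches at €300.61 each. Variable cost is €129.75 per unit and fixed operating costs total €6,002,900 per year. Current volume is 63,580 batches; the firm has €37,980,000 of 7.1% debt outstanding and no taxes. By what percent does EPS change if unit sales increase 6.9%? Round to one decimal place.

At 63,580 units, contribution = 63,580 × €170.86 = €10,863,278.80.
EBIT = €10,863,278.80 − €6,002,900 = €4,860,378.80.
After interest of €2,696,580.00, pre-tax earnings = €2,163,798.80.
Degree of combined leverage = contribution ÷ (EBIT − I) = €10,863,278.80 ÷ €2,163,798.80 = 5.0205.
%ΔEPS = DCL × %ΔSales = 5.0205 × +6.9% = +34.6%.

+34.6%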